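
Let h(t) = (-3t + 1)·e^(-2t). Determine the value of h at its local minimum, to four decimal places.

By the product rule, h'(t) = (6t - 5)·e^(-2t). Since e^(-2t) > 0, the only critical point is t = 5/6.
h''(5/6) has the same sign as 6 > 0, so this is a local minimum.
h(5/6) = (-3/2)·e^(-5/3) ≈ -0.2833.

-0.2833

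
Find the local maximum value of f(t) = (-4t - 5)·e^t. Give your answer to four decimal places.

Differentiating with the product rule gives f'(t) = (-4t - 9)·e^t. Since e^t > 0, the only critical point is t = -9/4.
f''(-9/4) has the same sign as -4 < 0, so this is a local maximum.
f(-9/4) = (4)·e^(-9/4) ≈ 0.4216.

0.4216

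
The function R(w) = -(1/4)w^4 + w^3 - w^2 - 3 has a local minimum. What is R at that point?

Critical points: R'(w) = -w^3 + 3w^2 - 2w vanishes at w = 0, 1, 2.
Second-derivative test with R''(w) = -3w^2 + 6w - 2: R''(0) = -2 < 0 ⇒ local maximum; R''(1) = 1 > 0 ⇒ local minimum; R''(2) = -2 < 0 ⇒ local maximum.
Thus R has its local minimum at w = 1, with value -13/4.

-13/4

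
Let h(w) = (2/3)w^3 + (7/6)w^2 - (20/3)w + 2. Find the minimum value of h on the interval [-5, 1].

h'(w) = 2w^2 + (7/3)w - 20/3, whose only zero in [-5, 1] is w = -5/2.
Candidates: h(-5) = -113/6,  h(-5/2) = 373/24,  h(1) = -17/6.
So the minimum is h(-5) = -113/6.

-113/6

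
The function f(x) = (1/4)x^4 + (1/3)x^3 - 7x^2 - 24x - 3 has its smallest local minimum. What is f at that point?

-377/3

f'(x) = x^3 + x^2 - 14x - 24 = 0 at x = -3, -2, 4.
Second-derivative test with f''(x) = 3x^2 + 2x - 14: f''(-3) = 7 > 0 ⇒ local minimum; f''(-2) = -6 < 0 ⇒ local maximum; f''(4) = 42 > 0 ⇒ local minimum.
Thus f has its smallest local minimum at x = 4, with value -377/3.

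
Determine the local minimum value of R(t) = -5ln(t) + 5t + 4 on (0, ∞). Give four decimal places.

R'(t) = -5/t + 5 = 0 gives t = 1.
R''(t) = 5/t², which is positive for t > 0, so this is a local minimum.
R(1) = -5·ln(1) + 5 + 4 ≈ 9.0000.

9.0000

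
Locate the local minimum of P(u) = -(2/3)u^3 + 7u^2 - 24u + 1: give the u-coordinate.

P'(u) = -2u^2 + 14u - 24 = 0 at u = 3, 4.
Since P''(u) = -4u + 14, we get P''(3) = 2 > 0 ⇒ local minimum; P''(4) = -2 < 0 ⇒ local maximum.
Thus P has its local minimum at u = 3, with value -26.

3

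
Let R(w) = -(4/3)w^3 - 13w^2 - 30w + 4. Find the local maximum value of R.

R'(w) = -4w^2 - 26w - 30. Setting R'(w) = 0 gives w ∈ {-5, -3/2}.
R''(w) = -8w - 26. R''(-5) = 14 > 0 ⇒ local minimum; R''(-3/2) = -14 < 0 ⇒ local maximum.
Thus R has its local maximum at w = -3/2, with value 97/4.

97/4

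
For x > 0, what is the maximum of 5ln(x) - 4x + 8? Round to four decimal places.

h'(x) = 5/x − 4 = 0 gives x = 5/4.
h''(x) = -5/x², which is negative for x > 0, so this is a local maximum.
h(5/4) = 5·ln(5/4) - 5 + 8 ≈ 4.1157.

4.1157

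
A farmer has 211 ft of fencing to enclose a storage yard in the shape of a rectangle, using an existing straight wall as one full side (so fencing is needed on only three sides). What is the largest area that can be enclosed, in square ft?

44521/8

Let the sides perpendicular to the wall have length x and the parallel side y, so 2x + y = 211 and the area is A = xy = x(211 − 2x).
A'(x) = 211 − 4x = 0 gives x = 211/4, and A''(x) = −4 < 0 confirms a maximum.
Then y = 211 − 2·211/4 = 211/2 and A = 44521/8.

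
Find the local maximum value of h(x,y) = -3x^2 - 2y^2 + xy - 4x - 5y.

127/23

∂h/∂x = -6x + y - 4 = 0 and ∂h/∂y = x - 4y - 5 = 0, so (x, y) = (-21/23, -34/23).
The Hessian has h_{xx} = -6, h_{yy} = -4, h_{xy} = 1, giving D = 23 > 0 with h_{xx} < 0, so the point is a local maximum.
h(-21/23, -34/23) = 127/23.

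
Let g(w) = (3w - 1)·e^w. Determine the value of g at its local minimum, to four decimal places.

-1.5403

g'(w) = 3·e^w + (3w - 1)·1·e^w = (3w + 2)·e^w. Since e^w > 0, the only critical point is w = -2/3.
g''(-2/3) has the same sign as 3 > 0, so this is a local minimum.
g(-2/3) = (-3)·e^(-2/3) ≈ -1.5403.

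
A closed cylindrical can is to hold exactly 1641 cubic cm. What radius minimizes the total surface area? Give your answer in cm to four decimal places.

6.3921

With radius r and height h, πr²h = 1641 so h = 1641/(πr²), and S(r) = 2πr² + 2πrh = 2πr² + 2·1641/r.
S'(r) = 4πr − 2·1641/r² = 0 ⇒ r³ = 1641/(2π), so r ≈ 6.3921 and h = 2r ≈ 12.7842.
S''(r) = 4π + 4·1641/r³ > 0, so this is the minimum; S ≈ 770.1706.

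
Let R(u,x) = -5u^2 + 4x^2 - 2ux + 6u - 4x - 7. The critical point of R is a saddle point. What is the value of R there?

∂R/∂u = -10u - 2x + 6 = 0 and ∂R/∂x = -2u + 8x - 4 = 0, so (u, x) = (10/21, 13/21).
The Hessian has R_{uu} = -10, R_{xx} = 8, R_{ux} = -2, giving D = -84 < 0, so the point is a saddle point.
R(10/21, 13/21) = -143/21.

-143/21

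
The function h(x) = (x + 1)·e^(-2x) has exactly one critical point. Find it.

By the product rule, h'(x) = (-2x - 1)·e^(-2x). Since e^(-2x) > 0, the only critical point is x = -1/2.
h''(-1/2) has the same sign as -2 < 0, so this is a local maximum.
h(-1/2) = (1/2)·e^(1) ≈ 1.3591.

-1/2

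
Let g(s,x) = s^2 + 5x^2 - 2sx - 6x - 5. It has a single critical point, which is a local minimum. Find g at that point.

∂g/∂s = 2s - 2x = 0 and ∂g/∂x = -2s + 10x - 6 = 0, so (s, x) = (3/4, 3/4).
The Hessian has g_{ss} = 2, g_{xx} = 10, g_{sx} = -2, giving D = 16 > 0 with g_{ss} > 0, so the point is a local minimum.
g(3/4, 3/4) = -29/4.

-29/4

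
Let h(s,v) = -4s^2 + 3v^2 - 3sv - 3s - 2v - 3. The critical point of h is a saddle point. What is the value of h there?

-142/57

∂h/∂s = -8s - 3v - 3 = 0 and ∂h/∂v = -3s + 6v - 2 = 0, so (s, v) = (-8/19, 7/57).
The Hessian has h_{ss} = -8, h_{vv} = 6, h_{sv} = -3, giving D = -57 < 0, so the point is a saddle point.
h(-8/19, 7/57) = -142/57.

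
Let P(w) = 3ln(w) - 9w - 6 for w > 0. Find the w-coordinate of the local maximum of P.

P'(w) = 3/w − 9 = 0 gives w = 1/3.
P''(w) = -3/w², which is negative for w > 0, so this is a local maximum.
P(1/3) = 3·ln(1/3) - 3 - 6 ≈ -12.2958.

1/3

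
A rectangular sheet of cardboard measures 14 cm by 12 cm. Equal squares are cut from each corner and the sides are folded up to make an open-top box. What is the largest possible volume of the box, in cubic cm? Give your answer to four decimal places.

With cut size x, the volume is V(x) = x(14 − 2x)(12 − 2x) for 0 < x < 6.
V'(x) = 12x^2 − 104x + 168. Setting V'(x) = 0 gives x ≈ 2.1475 (the root in (0, 6)).
V''(x) = 24x − 104 is negative there, so this is the maximum; V ≈ 160.5837.

160.5837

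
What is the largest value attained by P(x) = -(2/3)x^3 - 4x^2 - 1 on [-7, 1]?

Differentiating, P'(x) = -2x^2 - 8x; which vanishes at x = -4 and x = 0.
Compare values at every candidate in [-7, 1]: P(-7) = 95/3,  P(-4) = -67/3,  P(0) = -1,  P(1) = -17/3.
The maximum over the interval is 95/3, attained at x = -7.

95/3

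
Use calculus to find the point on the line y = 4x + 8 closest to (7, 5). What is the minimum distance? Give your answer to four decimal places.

Minimize D(x)^2 = (x - 7)^2 + (4x + 3)^2.
d/dx[D^2] = 2(x - 7) + 2·4·(4x + 3) = 0 ⇒ x = -5/17.
Then y = 116/17 and the distance is √(961/17) ≈ 7.5186.

7.5186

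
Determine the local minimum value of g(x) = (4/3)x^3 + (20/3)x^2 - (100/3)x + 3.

-2257/81

g'(x) = 4x^2 + (40/3)x - 100/3 = 0 at x = -5, 5/3.
Second-derivative test with g''(x) = 8x + 40/3: g''(-5) = -80/3 < 0 ⇒ local maximum; g''(5/3) = 80/3 > 0 ⇒ local minimum.
So the local minimum value is g(5/3) = -2257/81.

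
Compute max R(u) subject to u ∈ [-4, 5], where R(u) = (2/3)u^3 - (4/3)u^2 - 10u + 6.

The derivative is 2u^2 - (8/3)u - 10, which vanishes at u = -5/3 and u = 3.
Candidates: R(-4) = -18; R(-5/3) = 1286/81; R(3) = -18; R(5) = 6.
So the maximum is R(-5/3) = 1286/81.

1286/81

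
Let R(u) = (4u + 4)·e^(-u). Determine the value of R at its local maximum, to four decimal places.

By the product rule, R'(u) = (-4u)·e^(-u). Since e^(-u) > 0, the only critical point is u = 0.
R''(0) has the same sign as -4 < 0, so this is a local maximum.
R(0) = (4)·e^(0) ≈ 4.0000.

4.0000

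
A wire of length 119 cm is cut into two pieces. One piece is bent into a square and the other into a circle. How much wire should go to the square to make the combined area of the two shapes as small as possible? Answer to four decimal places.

Let x be the length used for the square. Square side x/4; circle radius (119−x)/(2π).
A(x) = (x/4)² + π·((119−x)/(2π))² = x²/16 + (119−x)²/(4π) for 0 ≤ x ≤ 119. A'(x) = x/8 − (119−x)/(2π) = 0 gives x = 4·119/(π+4) ≈ 66.6518.
A'' = 1/8 + 1/(2π) > 0, so this gives the minimum combined area; x ≈ 66.6518 cm to the square.

66.6518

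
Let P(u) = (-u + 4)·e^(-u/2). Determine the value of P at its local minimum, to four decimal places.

Differentiating with the product rule gives P'(u) = ((1/2)u - 3)·e^(-u/2). Since e^(-u/2) > 0, the only critical point is u = 6.
P''(6) has the same sign as 1/2 > 0, so this is a local minimum.
P(6) = (-2)·e^(-3) ≈ -0.0996.

-0.0996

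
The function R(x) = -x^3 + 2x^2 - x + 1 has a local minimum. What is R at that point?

R'(x) = -3x^2 + 4x - 1. Setting R'(x) = 0 gives x ∈ {1/3, 1}.
R''(x) = -6x + 4. R''(1/3) = 2 > 0 ⇒ local minimum; R''(1) = -2 < 0 ⇒ local maximum.
The local minimum is R(1/3) = 23/27.

23/27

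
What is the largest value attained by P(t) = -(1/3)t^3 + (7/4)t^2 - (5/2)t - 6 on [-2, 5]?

P'(t) = -t^2 + (7/2)t - 5/2, which vanishes at t = 1 and t = 5/2.
Evaluating at the critical points and endpoints: P(-2) = 26/3, P(1) = -85/12, P(5/2) = -313/48, P(5) = -197/12.
The maximum over the interval is 26/3, attained at t = -2.

26/3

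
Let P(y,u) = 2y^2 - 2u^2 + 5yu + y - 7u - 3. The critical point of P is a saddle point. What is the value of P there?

8/41

∂P/∂y = 4y + 5u + 1 = 0 and ∂P/∂u = 5y - 4u - 7 = 0, so (y, u) = (31/41, -33/41).
The Hessian has P_{yy} = 4, P_{uu} = -4, P_{yu} = 5, giving D = -41 < 0, so the point is a saddle point.
P(31/41, -33/41) = 8/41.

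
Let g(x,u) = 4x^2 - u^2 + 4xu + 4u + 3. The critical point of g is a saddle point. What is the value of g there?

∂g/∂x = 8x + 4u = 0 and ∂g/∂u = 4x - 2u + 4 = 0, so (x, u) = (-1/2, 1).
The Hessian has g_{xx} = 8, g_{uu} = -2, g_{xu} = 4, giving D = -32 < 0, so the point is a saddle point.
g(-1/2, 1) = 5.

5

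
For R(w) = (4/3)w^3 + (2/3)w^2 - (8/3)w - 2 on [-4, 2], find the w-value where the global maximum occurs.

2

The derivative is 4w^2 + (4/3)w - 8/3, which vanishes at w = -1 and w = 2/3.
Evaluating at the critical points and endpoints: R(-4) = -66, R(-1) = 0, R(2/3) = -250/81, R(2) = 6.
So the maximum is R(2) = 6.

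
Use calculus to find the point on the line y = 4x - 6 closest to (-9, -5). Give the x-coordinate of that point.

-5/17

Minimize D(x)^2 = (x + 9)^2 + (4x - 1)^2.
d/dx[D^2] = 2(x + 9) + 2·4·(4x - 1) = 0 ⇒ x = -5/17.
Then y = -122/17 and the distance is √(1369/17) ≈ 8.9738.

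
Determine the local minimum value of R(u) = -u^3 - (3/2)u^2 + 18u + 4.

-73/2

Critical points: R'(u) = -3u^2 - 3u + 18 vanishes at u = -3, 2.
R''(u) = -6u - 3. R''(-3) = 15 > 0 ⇒ local minimum; R''(2) = -15 < 0 ⇒ local maximum.
Thus R has its local minimum at u = -3, with value -73/2.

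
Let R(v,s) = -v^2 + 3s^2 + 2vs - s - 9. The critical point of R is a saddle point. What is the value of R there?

-145/16

∂R/∂v = -2v + 2s = 0 and ∂R/∂s = 2v + 6s - 1 = 0, so (v, s) = (1/8, 1/8).
The Hessian has R_{vv} = -2, R_{ss} = 6, R_{vs} = 2, giving D = -16 < 0, so the point is a saddle point.
R(1/8, 1/8) = -145/16.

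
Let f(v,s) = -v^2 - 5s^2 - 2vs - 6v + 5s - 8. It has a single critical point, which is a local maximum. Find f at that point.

∂f/∂v = -2v - 2s - 6 = 0 and ∂f/∂s = -2v - 10s + 5 = 0, so (v, s) = (-35/8, 11/8).
The Hessian has f_{vv} = -2, f_{ss} = -10, f_{vs} = -2, giving D = 16 > 0 with f_{vv} < 0, so the point is a local maximum.
f(-35/8, 11/8) = 137/16.

137/16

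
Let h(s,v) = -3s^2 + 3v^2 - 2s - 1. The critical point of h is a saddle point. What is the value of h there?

-2/3

∂h/∂s = -6s - 2 = 0 and ∂h/∂v = 6v = 0, so (s, v) = (-1/3, 0).
The Hessian has h_{ss} = -6, h_{vv} = 6, h_{sv} = 0, giving D = -36 < 0, so the point is a saddle point.
h(-1/3, 0) = -2/3.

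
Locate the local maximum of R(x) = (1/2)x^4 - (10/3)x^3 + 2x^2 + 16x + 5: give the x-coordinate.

2

R'(x) = 2x^3 - 10x^2 + 4x + 16. Setting R'(x) = 0 gives x ∈ {-1, 2, 4}.
R''(x) = 6x^2 - 20x + 4. R''(-1) = 30 > 0 ⇒ local minimum; R''(2) = -12 < 0 ⇒ local maximum; R''(4) = 20 > 0 ⇒ local minimum.
So the local maximum value is R(2) = 79/3.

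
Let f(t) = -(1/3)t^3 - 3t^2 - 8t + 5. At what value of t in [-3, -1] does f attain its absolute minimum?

The derivative is -t^2 - 6t - 8, whose only zero in [-3, -1] is t = -2.
Candidates: f(-3) = 11, f(-2) = 35/3, f(-1) = 31/3.
Hence the absolute minimum is 31/3 at t = -1.

-1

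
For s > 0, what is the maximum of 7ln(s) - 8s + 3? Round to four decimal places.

P'(s) = 7/s − 8 = 0 gives s = 7/8.
P''(s) = -7/s², which is negative for s > 0, so this is a local maximum.
P(7/8) = 7·ln(7/8) - 7 + 3 ≈ -4.9347.

-4.9347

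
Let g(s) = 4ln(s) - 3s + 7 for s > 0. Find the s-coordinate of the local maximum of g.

4/3

g'(s) = 4/s − 3 = 0 gives s = 4/3.
g''(s) = -4/s², which is negative for s > 0, so this is a local maximum.
g(4/3) = 4·ln(4/3) - 4 + 7 ≈ 4.1507.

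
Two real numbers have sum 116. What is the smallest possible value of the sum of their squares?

With a + b = 116, a^2 + b^2 = a^2 + (116 − a)^2.
The derivative 2a − 2(116 − a) = 4a − 232 vanishes at a = 58; second derivative 4 > 0, a minimum.
The minimum is 2·(58)^2 = 6728.

6728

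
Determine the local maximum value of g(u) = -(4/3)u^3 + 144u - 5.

571

g'(u) = -4u^2 + 144 = 0 at u = -6, 6.
Second-derivative test with g''(u) = -8u: g''(-6) = 48 > 0 ⇒ local minimum; g''(6) = -48 < 0 ⇒ local maximum.
So the local maximum value is g(6) = 571.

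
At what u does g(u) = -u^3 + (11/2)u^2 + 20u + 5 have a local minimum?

-4/3

g'(u) = -3u^2 + 11u + 20. Setting g'(u) = 0 gives u ∈ {-4/3, 5}.
g''(u) = -6u + 11. g''(-4/3) = 19 > 0 ⇒ local minimum; g''(5) = -19 < 0 ⇒ local maximum.
Thus g has its local minimum at u = -4/3, with value -257/27.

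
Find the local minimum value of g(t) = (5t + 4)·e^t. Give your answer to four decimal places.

-0.8265

g'(t) = 5·e^t + (5t + 4)·1·e^t = (5t + 9)·e^t. Since e^t > 0, the only critical point is t = -9/5.
g''(-9/5) has the same sign as 5 > 0, so this is a local minimum.
g(-9/5) = (-5)·e^(-9/5) ≈ -0.8265.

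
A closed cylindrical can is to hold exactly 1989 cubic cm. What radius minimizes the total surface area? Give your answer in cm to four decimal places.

6.8153

With radius r and height h, πr²h = 1989 so h = 1989/(πr²), and S(r) = 2πr² + 2πrh = 2πr² + 2·1989/r.
S'(r) = 4πr − 2·1989/r² = 0 ⇒ r³ = 1989/(2π), so r ≈ 6.8153 and h = 2r ≈ 13.6306.
S''(r) = 4π + 4·1989/r³ > 0, so this is the minimum; S ≈ 875.5301.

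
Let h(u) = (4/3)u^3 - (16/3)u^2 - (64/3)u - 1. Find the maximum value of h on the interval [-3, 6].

1199/81

h'(u) = 4u^2 - (32/3)u - 64/3, which vanishes at u = -4/3 and u = 4.
Candidates: h(-3) = -21,  h(-4/3) = 1199/81,  h(4) = -259/3,  h(6) = -33.
So the maximum is h(-4/3) = 1199/81.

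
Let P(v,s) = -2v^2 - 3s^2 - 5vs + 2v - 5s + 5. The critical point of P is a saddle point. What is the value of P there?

-107

∂P/∂v = -4v - 5s + 2 = 0 and ∂P/∂s = -5v - 6s - 5 = 0, so (v, s) = (-37, 30).
The Hessian has P_{vv} = -4, P_{ss} = -6, P_{vs} = -5, giving D = -1 < 0, so the point is a saddle point.
P(-37, 30) = -107.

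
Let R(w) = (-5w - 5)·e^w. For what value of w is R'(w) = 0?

R'(w) = (-5)·e^w + (-5w - 5)·1·e^w = (-5w - 10)·e^w. Since e^w > 0, the only critical point is w = -2.
R''(-2) has the same sign as -5 < 0, so this is a local maximum.
R(-2) = (5)·e^(-2) ≈ 0.6767.

-2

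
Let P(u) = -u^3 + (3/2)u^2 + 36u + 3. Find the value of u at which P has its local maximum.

4

Critical points: P'(u) = -3u^2 + 3u + 36 vanishes at u = -3, 4.
Second-derivative test with P''(u) = -6u + 3: P''(-3) = 21 > 0 ⇒ local minimum; P''(4) = -21 < 0 ⇒ local maximum.
So the local maximum value is P(4) = 107.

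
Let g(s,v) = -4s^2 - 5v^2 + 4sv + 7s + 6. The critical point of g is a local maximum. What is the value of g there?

∂g/∂s = -8s + 4v + 7 = 0 and ∂g/∂v = 4s - 10v = 0, so (s, v) = (35/32, 7/16).
The Hessian has g_{ss} = -8, g_{vv} = -10, g_{sv} = 4, giving D = 64 > 0 with g_{ss} < 0, so the point is a local maximum.
g(35/32, 7/16) = 629/64.

629/64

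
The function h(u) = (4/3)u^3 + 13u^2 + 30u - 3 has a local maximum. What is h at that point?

16/3

Critical points: h'(u) = 4u^2 + 26u + 30 vanishes at u = -5, -3/2.
Since h''(u) = 8u + 26, we get h''(-5) = -14 < 0 ⇒ local maximum; h''(-3/2) = 14 > 0 ⇒ local minimum.
Thus h has its local maximum at u = -5, with value 16/3.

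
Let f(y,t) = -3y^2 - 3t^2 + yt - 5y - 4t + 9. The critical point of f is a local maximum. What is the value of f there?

458/35

∂f/∂y = -6y + t - 5 = 0 and ∂f/∂t = y - 6t - 4 = 0, so (y, t) = (-34/35, -29/35).
The Hessian has f_{yy} = -6, f_{tt} = -6, f_{yt} = 1, giving D = 35 > 0 with f_{yy} < 0, so the point is a local maximum.
f(-34/35, -29/35) = 458/35.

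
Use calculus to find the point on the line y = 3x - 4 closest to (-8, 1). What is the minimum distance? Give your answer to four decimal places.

Minimize D(x)^2 = (x + 8)^2 + (3x - 5)^2.
d/dx[D^2] = 2(x + 8) + 2·3·(3x - 5) = 0 ⇒ x = 7/10.
Then y = -19/10 and the distance is √(841/10) ≈ 9.1706.

9.1706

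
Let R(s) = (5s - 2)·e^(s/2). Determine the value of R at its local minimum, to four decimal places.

Differentiating with the product rule gives R'(s) = ((5/2)s + 4)·e^(s/2). Since e^(s/2) > 0, the only critical point is s = -8/5.
R''(-8/5) has the same sign as 5/2 > 0, so this is a local minimum.
R(-8/5) = (-10)·e^(-4/5) ≈ -4.4933.

-4.4933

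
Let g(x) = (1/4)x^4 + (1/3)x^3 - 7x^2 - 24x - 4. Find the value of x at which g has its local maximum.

-2

g'(x) = x^3 + x^2 - 14x - 24. Setting g'(x) = 0 gives x ∈ {-3, -2, 4}.
Since g''(x) = 3x^2 + 2x - 14, we get g''(-3) = 7 > 0 ⇒ local minimum; g''(-2) = -6 < 0 ⇒ local maximum; g''(4) = 42 > 0 ⇒ local minimum.
So the local maximum value is g(-2) = 52/3.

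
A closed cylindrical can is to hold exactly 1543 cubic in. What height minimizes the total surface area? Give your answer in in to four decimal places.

With radius r and height h, πr²h = 1543 so h = 1543/(πr²), and S(r) = 2πr² + 2πrh = 2πr² + 2·1543/r.
S'(r) = 4πr − 2·1543/r² = 0 ⇒ r³ = 1543/(2π), so r ≈ 6.2622 and h = 2r ≈ 12.5245.
S''(r) = 4π + 4·1543/r³ > 0, so this is the minimum; S ≈ 739.1941.

12.5245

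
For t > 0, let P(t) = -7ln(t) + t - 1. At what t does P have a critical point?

P'(t) = -7/t + 1 = 0 gives t = 7.
P''(t) = 7/t², which is positive for t > 0, so this is a local minimum.
P(7) = -7·ln(7) + 7 - 1 ≈ -7.6214.

7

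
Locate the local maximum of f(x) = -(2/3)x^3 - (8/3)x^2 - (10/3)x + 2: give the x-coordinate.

-1

f'(x) = -2x^2 - (16/3)x - 10/3. Setting f'(x) = 0 gives x ∈ {-5/3, -1}.
f''(x) = -4x - 16/3. f''(-5/3) = 4/3 > 0 ⇒ local minimum; f''(-1) = -4/3 < 0 ⇒ local maximum.
So the local maximum value is f(-1) = 10/3.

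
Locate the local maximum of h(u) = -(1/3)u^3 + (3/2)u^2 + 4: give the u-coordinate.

h'(u) = -u^2 + 3u = 0 at u = 0, 3.
Since h''(u) = -2u + 3, we get h''(0) = 3 > 0 ⇒ local minimum; h''(3) = -3 < 0 ⇒ local maximum.
Thus h has its local maximum at u = 3, with value 17/2.

3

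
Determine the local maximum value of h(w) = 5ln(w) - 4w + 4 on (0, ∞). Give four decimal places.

h'(w) = 5/w − 4 = 0 gives w = 5/4.
h''(w) = -5/w², which is negative for w > 0, so this is a local maximum.
h(5/4) = 5·ln(5/4) - 5 + 4 ≈ 0.1157.

0.1157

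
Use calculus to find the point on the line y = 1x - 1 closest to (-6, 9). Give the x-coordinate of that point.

2

Minimize D(x)^2 = (x + 6)^2 + (x - 10)^2.
d/dx[D^2] = 2(x + 6) + 2·1·(x - 10) = 0 ⇒ x = 2.
Then y = 1 and the distance is √(128) ≈ 11.3137.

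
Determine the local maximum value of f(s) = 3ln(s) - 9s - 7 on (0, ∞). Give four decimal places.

f'(s) = 3/s − 9 = 0 gives s = 1/3.
f''(s) = -3/s², which is negative for s > 0, so this is a local maximum.
f(1/3) = 3·ln(1/3) - 3 - 7 ≈ -13.2958.

-13.2958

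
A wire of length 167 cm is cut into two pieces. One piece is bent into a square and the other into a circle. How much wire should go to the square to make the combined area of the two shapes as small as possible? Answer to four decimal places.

Let x be the length used for the square. Square side x/4; circle radius (167−x)/(2π).
A(x) = (x/4)² + π·((167−x)/(2π))² = x²/16 + (167−x)²/(4π) for 0 ≤ x ≤ 167. A'(x) = x/8 − (167−x)/(2π) = 0 gives x = 4·167/(π+4) ≈ 93.5366.
A'' = 1/8 + 1/(2π) > 0, so this gives the minimum combined area; x ≈ 93.5366 cm to the square.

93.5366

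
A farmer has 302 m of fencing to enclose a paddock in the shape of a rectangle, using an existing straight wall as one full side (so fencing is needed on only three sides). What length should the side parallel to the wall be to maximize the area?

Let the sides perpendicular to the wall have length x and the parallel side y, so 2x + y = 302 and the area is A = xy = x(302 − 2x).
A'(x) = 302 − 4x = 0 gives x = 151/2, and A''(x) = −4 < 0 confirms a maximum.
Then y = 302 − 2·151/2 = 151 and A = 22801/2.

151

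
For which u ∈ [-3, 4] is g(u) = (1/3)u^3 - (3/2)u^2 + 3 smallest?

g'(u) = u^2 - 3u, which vanishes at u = 0 and u = 3.
Compare values at every candidate in [-3, 4]: g(-3) = -39/2,  g(0) = 3,  g(3) = -3/2,  g(4) = 1/3.
Hence the absolute minimum is -39/2 at u = -3.

-3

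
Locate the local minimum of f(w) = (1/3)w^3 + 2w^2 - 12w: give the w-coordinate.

2

Critical points: f'(w) = w^2 + 4w - 12 vanishes at w = -6, 2.
Since f''(w) = 2w + 4, we get f''(-6) = -8 < 0 ⇒ local maximum; f''(2) = 8 > 0 ⇒ local minimum.
Thus f has its local minimum at w = 2, with value -40/3.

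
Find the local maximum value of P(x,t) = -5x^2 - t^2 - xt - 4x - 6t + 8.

∂P/∂x = -10x - t - 4 = 0 and ∂P/∂t = -x - 2t - 6 = 0, so (x, t) = (-2/19, -56/19).
The Hessian has P_{xx} = -10, P_{tt} = -2, P_{xt} = -1, giving D = 19 > 0 with P_{xx} < 0, so the point is a local maximum.
P(-2/19, -56/19) = 324/19.

324/19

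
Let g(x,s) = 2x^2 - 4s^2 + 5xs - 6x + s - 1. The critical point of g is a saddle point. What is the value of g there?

∂g/∂x = 4x + 5s - 6 = 0 and ∂g/∂s = 5x - 8s + 1 = 0, so (x, s) = (43/57, 34/57).
The Hessian has g_{xx} = 4, g_{ss} = -8, g_{xs} = 5, giving D = -57 < 0, so the point is a saddle point.
g(43/57, 34/57) = -169/57.

-169/57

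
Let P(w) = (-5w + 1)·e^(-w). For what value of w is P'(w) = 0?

6/5

P'(w) = (-5)·e^(-w) + (-5w + 1)·(-1)·e^(-w) = (5w - 6)·e^(-w). Since e^(-w) > 0, the only critical point is w = 6/5.
P''(6/5) has the same sign as 5 > 0, so this is a local minimum.
P(6/5) = (-5)·e^(-6/5) ≈ -1.5060.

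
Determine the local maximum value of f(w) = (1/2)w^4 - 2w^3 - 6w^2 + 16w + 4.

25/2

f'(w) = 2w^3 - 6w^2 - 12w + 16 = 0 at w = -2, 1, 4.
Since f''(w) = 6w^2 - 12w - 12, we get f''(-2) = 36 > 0 ⇒ local minimum; f''(1) = -18 < 0 ⇒ local maximum; f''(4) = 36 > 0 ⇒ local minimum.
Thus f has its local maximum at w = 1, with value 25/2.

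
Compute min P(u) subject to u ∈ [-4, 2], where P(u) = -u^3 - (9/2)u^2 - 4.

The derivative is -3u^2 - 9u, which vanishes at u = -3 and u = 0.
Evaluating at the critical points and endpoints: P(-4) = -12; P(-3) = -35/2; P(0) = -4; P(2) = -30.
The minimum over the interval is -30, attained at u = 2.

-30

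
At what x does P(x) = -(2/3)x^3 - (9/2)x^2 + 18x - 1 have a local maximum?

3/2

Critical points: P'(x) = -2x^2 - 9x + 18 vanishes at x = -6, 3/2.
Since P''(x) = -4x - 9, we get P''(-6) = 15 > 0 ⇒ local minimum; P''(3/2) = -15 < 0 ⇒ local maximum.
So the local maximum value is P(3/2) = 109/8.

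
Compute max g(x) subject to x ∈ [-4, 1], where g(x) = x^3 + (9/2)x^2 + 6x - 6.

11/2

The derivative is 3x^2 + 9x + 6, which vanishes at x = -2 and x = -1.
Compare values at every candidate in [-4, 1]: g(-4) = -22; g(-2) = -8; g(-1) = -17/2; g(1) = 11/2.
So the maximum is g(1) = 11/2.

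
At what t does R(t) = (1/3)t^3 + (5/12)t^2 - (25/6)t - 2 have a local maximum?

R'(t) = t^2 + (5/6)t - 25/6 = 0 at t = -5/2, 5/3.
R''(t) = 2t + 5/6. R''(-5/2) = -25/6 < 0 ⇒ local maximum; R''(5/3) = 25/6 > 0 ⇒ local minimum.
So the local maximum value is R(-5/2) = 93/16.

-5/2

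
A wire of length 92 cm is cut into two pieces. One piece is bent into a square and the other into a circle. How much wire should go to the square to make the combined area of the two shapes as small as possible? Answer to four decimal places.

51.5291

Let x be the length used for the square. Square side x/4; circle radius (92−x)/(2π).
A(x) = (x/4)² + π·((92−x)/(2π))² = x²/16 + (92−x)²/(4π) for 0 ≤ x ≤ 92. A'(x) = x/8 − (92−x)/(2π) = 0 gives x = 4·92/(π+4) ≈ 51.5291.
A'' = 1/8 + 1/(2π) > 0, so this gives the minimum combined area; x ≈ 51.5291 cm to the square.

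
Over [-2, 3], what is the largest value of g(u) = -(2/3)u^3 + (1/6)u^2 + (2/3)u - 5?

-1/3

Differentiating, g'(u) = -2u^2 + (1/3)u + 2/3; which vanishes at u = -1/2 and u = 2/3.
Evaluating at the critical points and endpoints: g(-2) = -1/3; g(-1/2) = -125/24; g(2/3) = -379/81; g(3) = -39/2.
So the maximum is g(-2) = -1/3.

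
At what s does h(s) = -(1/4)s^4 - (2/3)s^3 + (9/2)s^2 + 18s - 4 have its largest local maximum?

h'(s) = -s^3 - 2s^2 + 9s + 18. Setting h'(s) = 0 gives s ∈ {-3, -2, 3}.
Since h''(s) = -3s^2 - 4s + 9, we get h''(-3) = -6 < 0 ⇒ local maximum; h''(-2) = 5 > 0 ⇒ local minimum; h''(3) = -30 < 0 ⇒ local maximum.
So the largest local maximum value is h(3) = 209/4.

3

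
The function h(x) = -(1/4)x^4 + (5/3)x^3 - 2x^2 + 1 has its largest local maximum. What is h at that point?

35/3

Critical points: h'(x) = -x^3 + 5x^2 - 4x vanishes at x = 0, 1, 4.
Second-derivative test with h''(x) = -3x^2 + 10x - 4: h''(0) = -4 < 0 ⇒ local maximum; h''(1) = 3 > 0 ⇒ local minimum; h''(4) = -12 < 0 ⇒ local maximum.
So the largest local maximum value is h(4) = 35/3.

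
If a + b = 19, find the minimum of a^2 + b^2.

361/2

With a + b = 19, a^2 + b^2 = a^2 + (19 − a)^2.
The derivative 2a − 2(19 − a) = 4a − 38 vanishes at a = 19/2; second derivative 4 > 0, a minimum.
The minimum is 2·(19/2)^2 = 361/2.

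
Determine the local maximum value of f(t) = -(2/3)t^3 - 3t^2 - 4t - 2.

f'(t) = -2t^2 - 6t - 4 = 0 at t = -2, -1.
Since f''(t) = -4t - 6, we get f''(-2) = 2 > 0 ⇒ local minimum; f''(-1) = -2 < 0 ⇒ local maximum.
The local maximum is f(-1) = -1/3.

-1/3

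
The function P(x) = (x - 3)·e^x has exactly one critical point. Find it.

Differentiating with the product rule gives P'(x) = (x - 2)·e^x. Since e^x > 0, the only critical point is x = 2.
P''(2) has the same sign as 1 > 0, so this is a local minimum.
P(2) = (-1)·e^(2) ≈ -7.3891.

2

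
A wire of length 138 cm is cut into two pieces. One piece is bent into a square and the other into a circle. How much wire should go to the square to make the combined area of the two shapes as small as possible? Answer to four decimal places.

77.2937

Let x be the length used for the square. Square side x/4; circle radius (138−x)/(2π).
A(x) = (x/4)² + π·((138−x)/(2π))² = x²/16 + (138−x)²/(4π) for 0 ≤ x ≤ 138. A'(x) = x/8 − (138−x)/(2π) = 0 gives x = 4·138/(π+4) ≈ 77.2937.
A'' = 1/8 + 1/(2π) > 0, so this gives the minimum combined area; x ≈ 77.2937 cm to the square.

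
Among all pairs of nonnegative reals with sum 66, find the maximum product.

With x + y = 66, the product is P(x) = x(66 − x).
P'(x) = 66 − 2x = 0 gives x = 33; P'' = −2 < 0, so this is the maximum.
P = 33·33 = 1089.

1089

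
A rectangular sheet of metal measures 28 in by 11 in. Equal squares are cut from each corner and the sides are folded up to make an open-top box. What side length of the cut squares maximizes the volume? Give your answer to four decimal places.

2.4277

With cut size x, the volume is V(x) = x(28 − 2x)(11 − 2x) for 0 < x < 5.5.
V'(x) = 12x^2 − 156x + 308. Setting V'(x) = 0 gives x ≈ 2.4277 (the root in (0, 5.5)).
V''(x) = 24x − 156 is negative there, so this is the maximum; V ≈ 345.2537.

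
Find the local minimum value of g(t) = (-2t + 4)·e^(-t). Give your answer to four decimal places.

By the product rule, g'(t) = (2t - 6)·e^(-t). Since e^(-t) > 0, the only critical point is t = 3.
g''(3) has the same sign as 2 > 0, so this is a local minimum.
g(3) = (-2)·e^(-3) ≈ -0.0996.

-0.0996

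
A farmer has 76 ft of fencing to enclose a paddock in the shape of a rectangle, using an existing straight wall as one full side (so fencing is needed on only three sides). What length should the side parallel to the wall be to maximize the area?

38

Let the sides perpendicular to the wall have length x and the parallel side y, so 2x + y = 76 and the area is A = xy = x(76 − 2x).
A'(x) = 76 − 4x = 0 gives x = 19, and A''(x) = −4 < 0 confirms a maximum.
Then y = 76 − 2·19 = 38 and A = 722.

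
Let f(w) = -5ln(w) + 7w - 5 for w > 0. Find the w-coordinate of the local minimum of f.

5/7

f'(w) = -5/w + 7 = 0 gives w = 5/7.
f''(w) = 5/w², which is positive for w > 0, so this is a local minimum.
f(5/7) = -5·ln(5/7) + 5 - 5 ≈ 1.6824.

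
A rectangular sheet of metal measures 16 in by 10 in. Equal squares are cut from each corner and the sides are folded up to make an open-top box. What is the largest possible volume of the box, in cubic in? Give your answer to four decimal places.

With cut size x, the volume is V(x) = x(16 − 2x)(10 − 2x) for 0 < x < 5.
V'(x) = 12x^2 − 104x + 160. Setting V'(x) = 0 gives x ≈ 2.0000 (the root in (0, 5)).
V''(x) = 24x − 104 is negative there, so this is the maximum; V ≈ 144.0000.

144.0000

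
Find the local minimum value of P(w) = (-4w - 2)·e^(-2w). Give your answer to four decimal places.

-2.0000

P'(w) = (-4)·e^(-2w) + (-4w - 2)·(-2)·e^(-2w) = (8w)·e^(-2w). Since e^(-2w) > 0, the only critical point is w = 0.
P''(0) has the same sign as 8 > 0, so this is a local minimum.
P(0) = (-2)·e^(0) ≈ -2.0000.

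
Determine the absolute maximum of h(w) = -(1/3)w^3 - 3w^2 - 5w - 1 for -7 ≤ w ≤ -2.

h'(w) = -w^2 - 6w - 5, whose only zero in [-7, -2] is w = -5.
Evaluating at the critical points and endpoints: h(-7) = 4/3, h(-5) = -28/3, h(-2) = -1/3.
Hence the absolute maximum is 4/3 at w = -7.

4/3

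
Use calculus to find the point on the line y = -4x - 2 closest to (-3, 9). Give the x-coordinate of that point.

-47/17

Minimize D(x)^2 = (x + 3)^2 + (-4x - 11)^2.
d/dx[D^2] = 2(x + 3) + 2·(-4)·(-4x - 11) = 0 ⇒ x = -47/17.
Then y = 154/17 and the distance is √(1/17) ≈ 0.2425.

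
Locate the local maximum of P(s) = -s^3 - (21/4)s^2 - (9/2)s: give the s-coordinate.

P'(s) = -3s^2 - (21/2)s - 9/2 = 0 at s = -3, -1/2.
Second-derivative test with P''(s) = -6s - 21/2: P''(-3) = 15/2 > 0 ⇒ local minimum; P''(-1/2) = -15/2 < 0 ⇒ local maximum.
So the local maximum value is P(-1/2) = 17/16.

-1/2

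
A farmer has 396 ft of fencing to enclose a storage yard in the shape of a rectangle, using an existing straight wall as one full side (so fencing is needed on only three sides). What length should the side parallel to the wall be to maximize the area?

Let the sides perpendicular to the wall have length x and the parallel side y, so 2x + y = 396 and the area is A = xy = x(396 − 2x).
A'(x) = 396 − 4x = 0 gives x = 99, and A''(x) = −4 < 0 confirms a maximum.
Then y = 396 − 2·99 = 198 and A = 19602.

198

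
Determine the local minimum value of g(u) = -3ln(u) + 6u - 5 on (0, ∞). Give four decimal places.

0.0794

g'(u) = -3/u + 6 = 0 gives u = 1/2.
g''(u) = 3/u², which is positive for u > 0, so this is a local minimum.
g(1/2) = -3·ln(1/2) + 3 - 5 ≈ 0.0794.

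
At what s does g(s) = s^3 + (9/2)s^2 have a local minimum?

0

g'(s) = 3s^2 + 9s. Setting g'(s) = 0 gives s ∈ {-3, 0}.
Second-derivative test with g''(s) = 6s + 9: g''(-3) = -9 < 0 ⇒ local maximum; g''(0) = 9 > 0 ⇒ local minimum.
Thus g has its local minimum at s = 0, with value 0.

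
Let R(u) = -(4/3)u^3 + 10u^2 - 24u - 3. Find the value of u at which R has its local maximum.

3

R'(u) = -4u^2 + 20u - 24. Setting R'(u) = 0 gives u ∈ {2, 3}.
Second-derivative test with R''(u) = -8u + 20: R''(2) = 4 > 0 ⇒ local minimum; R''(3) = -4 < 0 ⇒ local maximum.
Thus R has its local maximum at u = 3, with value -21.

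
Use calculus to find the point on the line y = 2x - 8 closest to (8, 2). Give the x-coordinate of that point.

Minimize D(x)^2 = (x - 8)^2 + (2x - 10)^2.
d/dx[D^2] = 2(x - 8) + 2·2·(2x - 10) = 0 ⇒ x = 28/5.
Then y = 16/5 and the distance is √(36/5) ≈ 2.6833.

28/5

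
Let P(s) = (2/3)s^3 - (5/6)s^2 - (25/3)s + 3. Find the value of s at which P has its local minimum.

5/2

P'(s) = 2s^2 - (5/3)s - 25/3 = 0 at s = -5/3, 5/2.
P''(s) = 4s - 5/3. P''(-5/3) = -25/3 < 0 ⇒ local maximum; P''(5/2) = 25/3 > 0 ⇒ local minimum.
The local minimum is P(5/2) = -101/8.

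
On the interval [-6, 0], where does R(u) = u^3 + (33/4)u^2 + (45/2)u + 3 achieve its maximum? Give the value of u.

R'(u) = 3u^2 + (33/2)u + 45/2, which vanishes at u = -3 and u = -5/2.
Evaluating at the critical points and endpoints: R(-6) = -51,  R(-3) = -69/4,  R(-5/2) = -277/16,  R(0) = 3.
Hence the absolute maximum is 3 at u = 0.

0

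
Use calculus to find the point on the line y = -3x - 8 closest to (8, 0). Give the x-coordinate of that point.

Minimize D(x)^2 = (x - 8)^2 + (-3x - 8)^2.
d/dx[D^2] = 2(x - 8) + 2·(-3)·(-3x - 8) = 0 ⇒ x = -8/5.
Then y = -16/5 and the distance is √(512/5) ≈ 10.1193.

-8/5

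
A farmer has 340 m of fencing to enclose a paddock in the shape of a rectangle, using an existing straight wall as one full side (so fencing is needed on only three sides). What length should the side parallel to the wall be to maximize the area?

170

Let the sides perpendicular to the wall have length x and the parallel side y, so 2x + y = 340 and the area is A = xy = x(340 − 2x).
A'(x) = 340 − 4x = 0 gives x = 85, and A''(x) = −4 < 0 confirms a maximum.
Then y = 340 − 2·85 = 170 and A = 14450.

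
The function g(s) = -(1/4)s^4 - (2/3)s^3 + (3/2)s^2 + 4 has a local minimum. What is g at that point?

g'(s) = -s^3 - 2s^2 + 3s = 0 at s = -3, 0, 1.
Since g''(s) = -3s^2 - 4s + 3, we get g''(-3) = -12 < 0 ⇒ local maximum; g''(0) = 3 > 0 ⇒ local minimum; g''(1) = -4 < 0 ⇒ local maximum.
Thus g has its local minimum at s = 0, with value 4.

4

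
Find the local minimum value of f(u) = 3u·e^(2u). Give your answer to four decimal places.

-0.5518

Differentiating with the product rule gives f'(u) = (6u + 3)·e^(2u). Since e^(2u) > 0, the only critical point is u = -1/2.
f''(-1/2) has the same sign as 6 > 0, so this is a local minimum.
f(-1/2) = (-3/2)·e^(-1) ≈ -0.5518.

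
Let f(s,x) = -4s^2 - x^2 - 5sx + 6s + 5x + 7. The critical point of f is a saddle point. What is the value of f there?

∂f/∂s = -8s - 5x + 6 = 0 and ∂f/∂x = -5s - 2x + 5 = 0, so (s, x) = (13/9, -10/9).
The Hessian has f_{ss} = -8, f_{xx} = -2, f_{sx} = -5, giving D = -9 < 0, so the point is a saddle point.
f(13/9, -10/9) = 77/9.

77/9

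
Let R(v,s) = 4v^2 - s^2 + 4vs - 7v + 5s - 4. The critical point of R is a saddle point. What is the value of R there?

∂R/∂v = 8v + 4s - 7 = 0 and ∂R/∂s = 4v - 2s + 5 = 0, so (v, s) = (-3/16, 17/8).
The Hessian has R_{vv} = 8, R_{ss} = -2, R_{vs} = 4, giving D = -32 < 0, so the point is a saddle point.
R(-3/16, 17/8) = 63/32.

63/32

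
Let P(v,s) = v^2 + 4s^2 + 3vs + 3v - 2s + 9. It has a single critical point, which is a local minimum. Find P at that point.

∂P/∂v = 2v + 3s + 3 = 0 and ∂P/∂s = 3v + 8s - 2 = 0, so (v, s) = (-30/7, 13/7).
The Hessian has P_{vv} = 2, P_{ss} = 8, P_{vs} = 3, giving D = 7 > 0 with P_{vv} > 0, so the point is a local minimum.
P(-30/7, 13/7) = 5/7.

5/7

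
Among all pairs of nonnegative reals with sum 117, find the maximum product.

13689/4

With x + y = 117, the product is P(x) = x(117 − x).
P'(x) = 117 − 2x = 0 gives x = 117/2; P'' = −2 < 0, so this is the maximum.
P = 117/2·117/2 = 13689/4.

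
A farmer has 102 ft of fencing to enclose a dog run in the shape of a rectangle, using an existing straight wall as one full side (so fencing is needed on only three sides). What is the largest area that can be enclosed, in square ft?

Let the sides perpendicular to the wall have length x and the parallel side y, so 2x + y = 102 and the area is A = xy = x(102 − 2x).
A'(x) = 102 − 4x = 0 gives x = 51/2, and A''(x) = −4 < 0 confirms a maximum.
Then y = 102 − 2·51/2 = 51 and A = 2601/2.

2601/2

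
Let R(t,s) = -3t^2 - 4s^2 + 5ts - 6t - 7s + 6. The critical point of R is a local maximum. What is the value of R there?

639/23

∂R/∂t = -6t + 5s - 6 = 0 and ∂R/∂s = 5t - 8s - 7 = 0, so (t, s) = (-83/23, -72/23).
The Hessian has R_{tt} = -6, R_{ss} = -8, R_{ts} = 5, giving D = 23 > 0 with R_{tt} < 0, so the point is a local maximum.
R(-83/23, -72/23) = 639/23.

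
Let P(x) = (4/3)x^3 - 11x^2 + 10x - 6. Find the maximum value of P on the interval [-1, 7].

The derivative is 4x^2 - 22x + 10, which vanishes at x = 1/2 and x = 5.
Candidates: P(-1) = -85/3, P(1/2) = -43/12, P(5) = -193/3, P(7) = -53/3.
The maximum over the interval is -43/12, attained at x = 1/2.

-43/12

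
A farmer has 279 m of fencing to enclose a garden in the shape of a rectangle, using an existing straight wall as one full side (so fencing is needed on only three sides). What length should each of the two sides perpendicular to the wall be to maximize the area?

Let the sides perpendicular to the wall have length x and the parallel side y, so 2x + y = 279 and the area is A = xy = x(279 − 2x).
A'(x) = 279 − 4x = 0 gives x = 279/4, and A''(x) = −4 < 0 confirms a maximum.
Then y = 279 − 2·279/4 = 279/2 and A = 77841/8.

279/4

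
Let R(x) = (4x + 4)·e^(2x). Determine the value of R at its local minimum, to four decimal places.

-0.0996

Differentiating with the product rule gives R'(x) = (8x + 12)·e^(2x). Since e^(2x) > 0, the only critical point is x = -3/2.
R''(-3/2) has the same sign as 8 > 0, so this is a local minimum.
R(-3/2) = (-2)·e^(-3) ≈ -0.0996.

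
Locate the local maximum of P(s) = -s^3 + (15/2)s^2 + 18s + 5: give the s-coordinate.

6

P'(s) = -3s^2 + 15s + 18. Setting P'(s) = 0 gives s ∈ {-1, 6}.
Since P''(s) = -6s + 15, we get P''(-1) = 21 > 0 ⇒ local minimum; P''(6) = -21 < 0 ⇒ local maximum.
The local maximum is P(6) = 167.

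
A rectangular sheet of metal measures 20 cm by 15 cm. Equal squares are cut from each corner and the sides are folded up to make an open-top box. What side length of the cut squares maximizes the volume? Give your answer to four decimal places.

2.8287

With cut size x, the volume is V(x) = x(20 − 2x)(15 − 2x) for 0 < x < 7.5.
V'(x) = 12x^2 − 140x + 300. Setting V'(x) = 0 gives x ≈ 2.8287 (the root in (0, 7.5)).
V''(x) = 24x − 140 is negative there, so this is the maximum; V ≈ 379.0378.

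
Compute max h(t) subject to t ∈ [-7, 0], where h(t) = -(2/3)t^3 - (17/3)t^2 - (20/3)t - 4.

-152/81

h'(t) = -2t^2 - (34/3)t - 20/3, which vanishes at t = -5 and t = -2/3.
Evaluating at the critical points and endpoints: h(-7) = -19/3; h(-5) = -29; h(-2/3) = -152/81; h(0) = -4.
So the maximum is h(-2/3) = -152/81.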